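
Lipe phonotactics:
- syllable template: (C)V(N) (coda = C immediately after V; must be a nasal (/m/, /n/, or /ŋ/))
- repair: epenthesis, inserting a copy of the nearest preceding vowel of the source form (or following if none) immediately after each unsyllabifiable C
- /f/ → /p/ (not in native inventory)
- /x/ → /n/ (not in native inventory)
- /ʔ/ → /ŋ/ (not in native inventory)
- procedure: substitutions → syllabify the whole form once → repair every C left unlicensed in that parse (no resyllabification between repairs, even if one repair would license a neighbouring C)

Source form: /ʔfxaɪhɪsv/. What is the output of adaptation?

Substitution: /ʔ/ → /ŋ/, /f/ → /p/, /x/ → /n/, giving /ŋpnaɪhɪsv/.
Under (C)V(N), the unsyllabifiable consonants are /ŋ/, /p/, /s/, /v/ (only a nasal (/m/, /n/, or /ŋ/) is licensed in coda position; onsets are limited to one consonant).
Each unlicensed consonant becomes the onset of a new syllable: /ŋ/ → /ŋa/, /p/ → /pa/, /s/ → /sɪ/, /v/ → /vɪ/.

ŋapanaɪhɪsɪvɪ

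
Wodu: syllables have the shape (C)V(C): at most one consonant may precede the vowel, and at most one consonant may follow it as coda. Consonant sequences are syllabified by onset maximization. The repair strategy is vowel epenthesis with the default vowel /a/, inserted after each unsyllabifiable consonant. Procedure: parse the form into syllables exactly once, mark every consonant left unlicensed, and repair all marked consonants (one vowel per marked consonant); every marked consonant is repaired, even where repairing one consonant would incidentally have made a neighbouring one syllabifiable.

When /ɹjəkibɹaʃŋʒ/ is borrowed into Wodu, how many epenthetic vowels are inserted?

3

The unsyllabifiable consonants are /ɹ/, /ŋ/, /ʒ/; each receives one epenthetic vowel.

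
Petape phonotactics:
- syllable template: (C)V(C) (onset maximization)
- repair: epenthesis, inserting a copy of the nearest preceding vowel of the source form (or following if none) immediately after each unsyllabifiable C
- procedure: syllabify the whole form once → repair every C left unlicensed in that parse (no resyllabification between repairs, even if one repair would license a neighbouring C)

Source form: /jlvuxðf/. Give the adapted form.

juluvuxðufu

The consonants /j/, /l/, /ð/, /f/ cannot be parsed into a legal (C)V(C) syllable (at most one coda consonant is licensed; onsets are limited to one consonant).
Inserting the epenthetic vowel yields /j/ → /ju/, /l/ → /lu/, /ð/ → /ðu/, /f/ → /fu/.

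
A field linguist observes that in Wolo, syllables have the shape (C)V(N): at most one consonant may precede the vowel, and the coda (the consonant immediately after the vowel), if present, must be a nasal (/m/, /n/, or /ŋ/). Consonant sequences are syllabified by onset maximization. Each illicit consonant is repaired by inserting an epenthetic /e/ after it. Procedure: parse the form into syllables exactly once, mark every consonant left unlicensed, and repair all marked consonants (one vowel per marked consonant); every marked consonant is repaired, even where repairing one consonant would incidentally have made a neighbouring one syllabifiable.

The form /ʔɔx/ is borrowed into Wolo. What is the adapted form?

ʔɔxe

Syllabifying with onset maximization leaves /x/ stranded (only a nasal (/m/, /n/, or /ŋ/) is licensed in coda position; onsets are limited to one consonant).
Inserting the epenthetic vowel yields /x/ → /xe/.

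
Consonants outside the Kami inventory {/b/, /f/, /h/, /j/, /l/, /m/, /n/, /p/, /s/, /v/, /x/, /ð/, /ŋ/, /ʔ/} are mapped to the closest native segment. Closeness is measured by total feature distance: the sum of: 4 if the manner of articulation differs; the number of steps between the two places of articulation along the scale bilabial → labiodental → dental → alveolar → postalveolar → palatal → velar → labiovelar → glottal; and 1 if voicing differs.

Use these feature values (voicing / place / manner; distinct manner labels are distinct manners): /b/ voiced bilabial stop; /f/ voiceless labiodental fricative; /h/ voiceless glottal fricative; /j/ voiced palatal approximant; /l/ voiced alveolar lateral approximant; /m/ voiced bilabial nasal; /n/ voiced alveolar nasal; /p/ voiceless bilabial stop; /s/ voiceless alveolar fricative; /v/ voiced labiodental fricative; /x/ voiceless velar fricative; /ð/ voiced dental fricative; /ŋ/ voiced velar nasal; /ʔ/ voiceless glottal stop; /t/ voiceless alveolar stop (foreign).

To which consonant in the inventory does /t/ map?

/p/ is closest: same manner (stop), place distance 3 (alveolar→bilabial), same voicing; total 3. Next closest is /b/ at distance 4.

p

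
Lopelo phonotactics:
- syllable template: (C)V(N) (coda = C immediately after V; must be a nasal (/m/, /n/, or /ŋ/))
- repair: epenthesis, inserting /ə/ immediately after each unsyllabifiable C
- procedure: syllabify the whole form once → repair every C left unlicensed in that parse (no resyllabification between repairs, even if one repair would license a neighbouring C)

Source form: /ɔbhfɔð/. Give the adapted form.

ɔbəhəfɔðə

Under (C)V(N), the unsyllabifiable consonants are /b/, /h/, /ð/ (only a nasal (/m/, /n/, or /ŋ/) is licensed in coda position; onsets are limited to one consonant).
Epenthesis after each stranded consonant: /b/ → /bə/, /h/ → /hə/, /ð/ → /ðə/.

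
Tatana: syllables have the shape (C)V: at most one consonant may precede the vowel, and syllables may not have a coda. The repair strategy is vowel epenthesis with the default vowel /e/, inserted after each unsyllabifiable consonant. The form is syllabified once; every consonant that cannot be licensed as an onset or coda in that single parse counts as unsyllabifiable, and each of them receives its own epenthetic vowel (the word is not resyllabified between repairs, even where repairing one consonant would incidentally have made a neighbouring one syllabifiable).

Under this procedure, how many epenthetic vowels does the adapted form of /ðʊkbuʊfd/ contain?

3

The unsyllabifiable consonants are /k/, /f/, /d/; each receives one epenthetic vowel.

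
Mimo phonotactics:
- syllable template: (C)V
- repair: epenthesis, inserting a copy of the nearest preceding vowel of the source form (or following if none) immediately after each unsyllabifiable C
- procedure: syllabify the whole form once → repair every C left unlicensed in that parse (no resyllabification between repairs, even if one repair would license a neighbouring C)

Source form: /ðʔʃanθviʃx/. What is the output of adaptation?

Syllabifying with onset maximization leaves /ð/, /ʔ/, /n/, /θ/, /ʃ/, /x/ stranded (no codas are permitted; onsets are limited to one consonant).
Inserting the epenthetic vowel yields /ð/ → /ða/, /ʔ/ → /ʔa/, /n/ → /na/, /θ/ → /θa/, /ʃ/ → /ʃi/, /x/ → /xi/.

ðaʔaʃanaθaviʃixi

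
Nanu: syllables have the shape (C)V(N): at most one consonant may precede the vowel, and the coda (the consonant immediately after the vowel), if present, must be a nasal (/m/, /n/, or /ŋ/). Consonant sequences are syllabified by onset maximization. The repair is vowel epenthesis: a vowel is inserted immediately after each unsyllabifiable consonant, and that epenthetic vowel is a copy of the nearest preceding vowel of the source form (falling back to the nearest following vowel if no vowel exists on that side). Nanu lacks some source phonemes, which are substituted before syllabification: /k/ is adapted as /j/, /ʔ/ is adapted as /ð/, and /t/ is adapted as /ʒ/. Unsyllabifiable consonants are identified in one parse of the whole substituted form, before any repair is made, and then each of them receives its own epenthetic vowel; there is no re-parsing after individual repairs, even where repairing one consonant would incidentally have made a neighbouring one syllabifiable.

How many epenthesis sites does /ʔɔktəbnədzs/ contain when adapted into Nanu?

5

After substitution the input is /ðɔjʒəbnədzs/.
The unsyllabifiable consonants are /j/, /b/, /d/, /z/, /s/; each receives one epenthetic vowel.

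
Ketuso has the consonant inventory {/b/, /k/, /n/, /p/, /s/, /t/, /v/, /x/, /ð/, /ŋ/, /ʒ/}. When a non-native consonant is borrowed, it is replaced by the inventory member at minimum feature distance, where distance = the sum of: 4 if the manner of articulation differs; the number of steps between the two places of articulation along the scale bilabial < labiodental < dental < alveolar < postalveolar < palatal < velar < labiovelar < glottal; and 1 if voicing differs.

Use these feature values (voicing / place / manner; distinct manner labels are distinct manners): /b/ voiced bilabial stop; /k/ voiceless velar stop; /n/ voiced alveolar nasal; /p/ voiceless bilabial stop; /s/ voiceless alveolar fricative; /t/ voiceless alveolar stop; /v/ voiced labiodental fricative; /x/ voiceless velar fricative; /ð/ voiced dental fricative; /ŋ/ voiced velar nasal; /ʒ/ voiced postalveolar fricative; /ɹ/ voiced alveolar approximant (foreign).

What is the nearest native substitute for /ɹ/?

n

/n/ is closest: manner differs (approximant→nasal, +4), place distance 0 (alveolar→alveolar), same voicing; total 4. Next closest is /s/ at distance 5.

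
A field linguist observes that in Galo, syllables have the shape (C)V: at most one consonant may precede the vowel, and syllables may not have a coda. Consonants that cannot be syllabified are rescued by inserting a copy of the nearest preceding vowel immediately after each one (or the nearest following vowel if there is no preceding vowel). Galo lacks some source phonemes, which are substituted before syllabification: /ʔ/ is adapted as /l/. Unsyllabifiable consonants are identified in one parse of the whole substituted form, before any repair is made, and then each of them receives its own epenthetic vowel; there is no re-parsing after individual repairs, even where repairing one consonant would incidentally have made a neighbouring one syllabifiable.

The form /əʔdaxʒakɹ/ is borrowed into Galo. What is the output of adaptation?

Substitution: /ʔ/ → /l/, giving /əldaxʒakɹ/.
The consonants /l/, /x/, /k/, /ɹ/ cannot be parsed into a legal (C)V syllable (no codas are permitted; onsets are limited to one consonant).
Each unlicensed consonant becomes the onset of a new syllable: /l/ → /lə/, /x/ → /xa/, /k/ → /ka/, /ɹ/ → /ɹa/.

ələdaxaʒakaɹa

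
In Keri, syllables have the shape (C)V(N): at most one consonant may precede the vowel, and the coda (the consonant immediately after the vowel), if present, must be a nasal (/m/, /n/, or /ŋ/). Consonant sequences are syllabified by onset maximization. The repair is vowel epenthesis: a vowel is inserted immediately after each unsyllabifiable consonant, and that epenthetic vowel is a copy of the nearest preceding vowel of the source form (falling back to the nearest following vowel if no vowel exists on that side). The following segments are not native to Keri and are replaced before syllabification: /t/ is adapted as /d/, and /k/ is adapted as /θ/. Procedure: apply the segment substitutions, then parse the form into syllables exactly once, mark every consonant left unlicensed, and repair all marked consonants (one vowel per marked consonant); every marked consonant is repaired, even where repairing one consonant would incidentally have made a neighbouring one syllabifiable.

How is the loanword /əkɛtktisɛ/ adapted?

əθɛdɛθɛdisɛ

Substitution: /k/ → /θ/, /t/ → /d/, giving /əθɛdθdisɛ/.
Under (C)V(N), the unsyllabifiable consonants are /d/, /θ/ (only a nasal (/m/, /n/, or /ŋ/) is licensed in coda position; onsets are limited to one consonant).
Inserting the epenthetic vowel yields /d/ → /dɛ/, /θ/ → /θɛ/.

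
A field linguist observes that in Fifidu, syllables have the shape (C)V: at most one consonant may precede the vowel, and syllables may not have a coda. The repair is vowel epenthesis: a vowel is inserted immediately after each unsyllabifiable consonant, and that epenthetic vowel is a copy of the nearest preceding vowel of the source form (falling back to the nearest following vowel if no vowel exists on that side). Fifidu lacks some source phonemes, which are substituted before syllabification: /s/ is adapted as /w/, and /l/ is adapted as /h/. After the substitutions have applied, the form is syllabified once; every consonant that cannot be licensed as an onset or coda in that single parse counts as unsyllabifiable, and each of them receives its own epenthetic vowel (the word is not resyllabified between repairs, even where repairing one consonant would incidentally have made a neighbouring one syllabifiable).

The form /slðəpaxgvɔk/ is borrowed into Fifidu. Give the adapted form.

wəhəðəpaxagavɔkɔ

Substitution: /s/ → /w/, /l/ → /h/, giving /whðəpaxgvɔk/.
The consonants /w/, /h/, /x/, /g/, /k/ cannot be parsed into a legal (C)V syllable (no codas are permitted; onsets are limited to one consonant).
Each unlicensed consonant becomes the onset of a new syllable: /w/ → /wə/, /h/ → /hə/, /x/ → /xa/, /g/ → /ga/, /k/ → /kɔ/.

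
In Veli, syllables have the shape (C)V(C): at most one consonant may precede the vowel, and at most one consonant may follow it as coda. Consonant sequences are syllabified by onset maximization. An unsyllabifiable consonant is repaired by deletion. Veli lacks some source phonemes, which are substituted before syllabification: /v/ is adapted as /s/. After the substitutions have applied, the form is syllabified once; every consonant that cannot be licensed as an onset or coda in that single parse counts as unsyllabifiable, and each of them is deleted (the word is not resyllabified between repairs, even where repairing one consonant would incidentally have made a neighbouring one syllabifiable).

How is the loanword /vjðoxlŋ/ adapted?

Substitution: /v/ → /s/, giving /sjðoxlŋ/.
The consonants /s/, /j/, /l/, /ŋ/ cannot be parsed into a legal (C)V(C) syllable (at most one coda consonant is licensed; onsets are limited to one consonant).
Each unlicensed consonant is deleted: /s/, /j/, /l/, /ŋ/.

ðox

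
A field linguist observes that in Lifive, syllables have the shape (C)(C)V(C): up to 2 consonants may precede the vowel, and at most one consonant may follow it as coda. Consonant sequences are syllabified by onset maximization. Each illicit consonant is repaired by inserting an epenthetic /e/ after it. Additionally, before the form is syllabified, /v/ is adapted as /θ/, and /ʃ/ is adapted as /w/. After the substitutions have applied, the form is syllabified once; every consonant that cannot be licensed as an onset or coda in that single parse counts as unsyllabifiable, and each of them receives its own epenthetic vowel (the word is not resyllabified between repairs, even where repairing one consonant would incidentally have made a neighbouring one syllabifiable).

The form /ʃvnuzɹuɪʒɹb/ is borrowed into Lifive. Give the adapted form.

Substitution: /ʃ/ → /w/, /v/ → /θ/, giving /wθnuzɹuɪʒɹb/.
The consonants /w/, /ɹ/, /b/ cannot be parsed into a legal (C)(C)V(C) syllable (at most one coda consonant is licensed; onsets may contain at most 2 consonants).
Each unlicensed consonant becomes the onset of a new syllable: /w/ → /we/, /ɹ/ → /ɹe/, /b/ → /be/.

weθnuzɹuɪʒɹebe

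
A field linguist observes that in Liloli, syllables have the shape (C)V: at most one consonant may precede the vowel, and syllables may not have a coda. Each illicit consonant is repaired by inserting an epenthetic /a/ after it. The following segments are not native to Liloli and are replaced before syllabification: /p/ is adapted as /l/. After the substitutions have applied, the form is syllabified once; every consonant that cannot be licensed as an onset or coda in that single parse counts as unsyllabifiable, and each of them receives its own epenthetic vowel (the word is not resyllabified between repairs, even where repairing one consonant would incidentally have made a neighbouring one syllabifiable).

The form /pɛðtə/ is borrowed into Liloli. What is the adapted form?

Substitution: /p/ → /l/, giving /lɛðtə/.
Under (C)V, the unsyllabifiable consonants are /ð/ (no codas are permitted; onsets are limited to one consonant).
Inserting the epenthetic vowel yields /ð/ → /ða/.

lɛðatə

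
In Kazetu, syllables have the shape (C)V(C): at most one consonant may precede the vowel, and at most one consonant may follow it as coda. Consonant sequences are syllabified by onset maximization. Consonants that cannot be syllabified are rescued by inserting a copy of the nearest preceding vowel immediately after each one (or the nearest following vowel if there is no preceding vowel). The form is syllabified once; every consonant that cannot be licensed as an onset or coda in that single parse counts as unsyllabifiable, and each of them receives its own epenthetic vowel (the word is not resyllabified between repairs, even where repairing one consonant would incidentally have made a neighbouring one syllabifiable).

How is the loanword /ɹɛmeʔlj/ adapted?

ɹɛmeʔleje

Under (C)V(C), the unsyllabifiable consonants are /l/, /j/ (at most one coda consonant is licensed; onsets are limited to one consonant).
Epenthesis after each stranded consonant: /l/ → /le/, /j/ → /je/.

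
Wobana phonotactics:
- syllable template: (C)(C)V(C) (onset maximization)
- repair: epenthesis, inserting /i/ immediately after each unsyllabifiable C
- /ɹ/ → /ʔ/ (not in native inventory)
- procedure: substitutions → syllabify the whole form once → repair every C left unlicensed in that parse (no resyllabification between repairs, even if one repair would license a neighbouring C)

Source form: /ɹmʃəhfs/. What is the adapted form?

Substitution: /ɹ/ → /ʔ/, giving /ʔmʃəhfs/.
Under (C)(C)V(C), the unsyllabifiable consonants are /ʔ/, /f/, /s/ (at most one coda consonant is licensed; onsets may contain at most 2 consonants).
Epenthesis after each stranded consonant: /ʔ/ → /ʔi/, /f/ → /fi/, /s/ → /si/.

ʔimʃəhfisi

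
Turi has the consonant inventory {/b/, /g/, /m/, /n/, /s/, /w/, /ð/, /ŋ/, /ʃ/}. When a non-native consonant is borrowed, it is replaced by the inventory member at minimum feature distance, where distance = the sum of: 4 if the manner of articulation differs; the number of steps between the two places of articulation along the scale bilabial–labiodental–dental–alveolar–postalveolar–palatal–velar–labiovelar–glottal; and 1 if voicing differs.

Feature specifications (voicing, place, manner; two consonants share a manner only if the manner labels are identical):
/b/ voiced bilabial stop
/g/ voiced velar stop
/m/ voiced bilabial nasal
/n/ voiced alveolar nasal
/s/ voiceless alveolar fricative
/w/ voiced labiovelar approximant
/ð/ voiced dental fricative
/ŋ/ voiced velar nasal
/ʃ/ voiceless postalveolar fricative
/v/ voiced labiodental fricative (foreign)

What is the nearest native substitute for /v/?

/ð/ is closest: same manner (fricative), place distance 1 (labiodental→dental), same voicing; total 1. Next closest is /s/ at distance 3.

ð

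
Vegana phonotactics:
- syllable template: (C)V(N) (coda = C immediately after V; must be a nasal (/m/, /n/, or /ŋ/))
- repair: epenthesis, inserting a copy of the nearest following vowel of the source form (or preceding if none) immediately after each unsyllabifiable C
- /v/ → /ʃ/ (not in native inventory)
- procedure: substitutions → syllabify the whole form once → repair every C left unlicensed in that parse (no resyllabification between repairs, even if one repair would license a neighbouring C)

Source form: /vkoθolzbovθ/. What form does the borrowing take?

Substitution: /v/ → /ʃ/, giving /ʃkoθolzboʃθ/.
The consonants /ʃ/, /l/, /z/, /ʃ/, /θ/ cannot be parsed into a legal (C)V(N) syllable (only a nasal (/m/, /n/, or /ŋ/) is licensed in coda position; onsets are limited to one consonant).
Epenthesis after each stranded consonant: /ʃ/ → /ʃo/, /l/ → /lo/, /z/ → /zo/, /ʃ/ → /ʃo/, /θ/ → /θo/.

ʃokoθolozoboʃoθo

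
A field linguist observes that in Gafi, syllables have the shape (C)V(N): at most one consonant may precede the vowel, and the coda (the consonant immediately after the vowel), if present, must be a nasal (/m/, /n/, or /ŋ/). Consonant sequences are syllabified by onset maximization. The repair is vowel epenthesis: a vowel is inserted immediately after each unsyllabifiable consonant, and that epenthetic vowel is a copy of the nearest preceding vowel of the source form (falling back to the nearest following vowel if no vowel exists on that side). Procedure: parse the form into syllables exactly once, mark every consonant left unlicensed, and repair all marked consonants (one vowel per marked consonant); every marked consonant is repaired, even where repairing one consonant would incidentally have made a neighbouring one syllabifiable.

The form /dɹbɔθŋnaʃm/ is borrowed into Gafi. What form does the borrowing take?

dɔɹɔbɔθɔŋɔnaʃama

The consonants /d/, /ɹ/, /θ/, /ŋ/, /ʃ/, /m/ cannot be parsed into a legal (C)V(N) syllable (only a nasal (/m/, /n/, or /ŋ/) is licensed in coda position; onsets are limited to one consonant).
Inserting the epenthetic vowel yields /d/ → /dɔ/, /ɹ/ → /ɹɔ/, /θ/ → /θɔ/, /ŋ/ → /ŋɔ/, /ʃ/ → /ʃa/, /m/ → /ma/.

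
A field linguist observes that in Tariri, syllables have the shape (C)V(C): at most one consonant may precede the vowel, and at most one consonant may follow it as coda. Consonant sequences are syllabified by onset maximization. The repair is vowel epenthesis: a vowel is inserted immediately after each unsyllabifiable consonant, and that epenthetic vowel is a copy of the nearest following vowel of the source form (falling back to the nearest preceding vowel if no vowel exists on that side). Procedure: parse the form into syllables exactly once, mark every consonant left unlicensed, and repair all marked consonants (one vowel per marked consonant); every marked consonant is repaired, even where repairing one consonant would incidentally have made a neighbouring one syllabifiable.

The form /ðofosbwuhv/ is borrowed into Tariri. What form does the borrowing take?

ðofosbuwuhvu

Under (C)V(C), the unsyllabifiable consonants are /b/, /v/ (at most one coda consonant is licensed; onsets are limited to one consonant).
Epenthesis after each stranded consonant: /b/ → /bu/, /v/ → /vu/.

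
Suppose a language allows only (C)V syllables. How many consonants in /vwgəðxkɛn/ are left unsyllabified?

5

Syllabifying with onset maximization leaves /v/, /w/, /ð/, /x/, /n/ stranded (no codas are permitted; onsets are limited to one consonant).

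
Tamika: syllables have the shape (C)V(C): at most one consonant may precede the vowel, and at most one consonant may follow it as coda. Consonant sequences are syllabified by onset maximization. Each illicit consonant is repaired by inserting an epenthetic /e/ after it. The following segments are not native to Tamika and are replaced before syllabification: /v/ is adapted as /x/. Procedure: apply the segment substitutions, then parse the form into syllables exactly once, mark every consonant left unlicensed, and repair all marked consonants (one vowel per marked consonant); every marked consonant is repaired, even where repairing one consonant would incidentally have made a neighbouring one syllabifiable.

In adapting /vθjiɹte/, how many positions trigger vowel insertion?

After substitution the input is /xθjiɹte/.
The unsyllabifiable consonants are /x/, /θ/; each receives one epenthetic vowel.

2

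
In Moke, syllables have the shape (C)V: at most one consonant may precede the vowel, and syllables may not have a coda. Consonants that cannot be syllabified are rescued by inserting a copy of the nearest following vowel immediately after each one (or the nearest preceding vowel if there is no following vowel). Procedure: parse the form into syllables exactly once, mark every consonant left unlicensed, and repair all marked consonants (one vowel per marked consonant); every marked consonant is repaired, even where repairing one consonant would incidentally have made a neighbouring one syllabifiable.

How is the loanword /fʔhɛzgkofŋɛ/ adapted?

fɛʔɛhɛzogokofɛŋɛ

The consonants /f/, /ʔ/, /z/, /g/, /f/ cannot be parsed into a legal (C)V syllable (no codas are permitted; onsets are limited to one consonant).
Inserting the epenthetic vowel yields /f/ → /fɛ/, /ʔ/ → /ʔɛ/, /z/ → /zo/, /g/ → /go/, /f/ → /fɛ/.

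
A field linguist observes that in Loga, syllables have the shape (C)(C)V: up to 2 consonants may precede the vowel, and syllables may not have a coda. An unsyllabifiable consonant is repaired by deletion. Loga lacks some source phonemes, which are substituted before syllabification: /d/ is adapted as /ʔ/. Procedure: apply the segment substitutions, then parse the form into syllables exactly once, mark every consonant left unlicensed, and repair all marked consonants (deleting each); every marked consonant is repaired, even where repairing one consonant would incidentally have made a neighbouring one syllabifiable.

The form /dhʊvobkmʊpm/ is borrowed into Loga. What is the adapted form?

Substitution: /d/ → /ʔ/, giving /ʔhʊvobkmʊpm/.
Syllabifying with onset maximization leaves /b/, /p/, /m/ stranded (no codas are permitted; onsets may contain at most 2 consonants).
Deleting the stranded consonants removes /b/, /p/, /m/.

ʔhʊvokmʊ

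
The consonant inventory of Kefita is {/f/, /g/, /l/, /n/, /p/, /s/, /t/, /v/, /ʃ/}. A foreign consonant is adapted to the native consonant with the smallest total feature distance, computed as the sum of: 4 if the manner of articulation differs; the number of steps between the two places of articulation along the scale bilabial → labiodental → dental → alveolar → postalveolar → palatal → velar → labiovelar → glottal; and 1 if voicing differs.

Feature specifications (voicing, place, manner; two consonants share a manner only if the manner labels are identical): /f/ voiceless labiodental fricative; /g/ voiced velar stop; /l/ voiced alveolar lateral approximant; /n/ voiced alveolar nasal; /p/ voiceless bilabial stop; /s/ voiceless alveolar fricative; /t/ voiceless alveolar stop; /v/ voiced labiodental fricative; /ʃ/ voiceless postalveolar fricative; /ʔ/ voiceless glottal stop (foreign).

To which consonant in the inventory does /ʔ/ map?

g

/g/ is closest: same manner (stop), place distance 2 (glottal→velar), voicing differs (+1); total 3. Next closest is /t/ at distance 5.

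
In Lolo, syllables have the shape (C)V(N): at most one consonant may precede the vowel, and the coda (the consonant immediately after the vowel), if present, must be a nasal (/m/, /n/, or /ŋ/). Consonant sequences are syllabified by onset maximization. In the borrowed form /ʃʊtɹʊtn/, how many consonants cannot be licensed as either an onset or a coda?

Under (C)V(N), the unsyllabifiable consonants are /t/, /t/, /n/ (only a nasal (/m/, /n/, or /ŋ/) is licensed in coda position; onsets are limited to one consonant).

3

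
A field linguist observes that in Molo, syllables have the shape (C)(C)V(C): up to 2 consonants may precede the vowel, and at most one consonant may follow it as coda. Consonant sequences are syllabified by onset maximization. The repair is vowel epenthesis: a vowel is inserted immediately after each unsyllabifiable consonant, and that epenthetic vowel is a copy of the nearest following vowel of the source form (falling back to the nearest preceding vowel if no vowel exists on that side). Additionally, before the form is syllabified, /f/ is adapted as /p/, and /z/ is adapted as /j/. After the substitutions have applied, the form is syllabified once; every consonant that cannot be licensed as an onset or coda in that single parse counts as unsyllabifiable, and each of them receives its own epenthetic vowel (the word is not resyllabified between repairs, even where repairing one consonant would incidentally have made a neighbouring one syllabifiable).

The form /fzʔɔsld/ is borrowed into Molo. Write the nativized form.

pɔjʔɔslɔdɔ

Substitution: /f/ → /p/, /z/ → /j/, giving /pjʔɔsld/.
Under (C)(C)V(C), the unsyllabifiable consonants are /p/, /l/, /d/ (at most one coda consonant is licensed; onsets may contain at most 2 consonants).
Each unlicensed consonant becomes the onset of a new syllable: /p/ → /pɔ/, /l/ → /lɔ/, /d/ → /dɔ/.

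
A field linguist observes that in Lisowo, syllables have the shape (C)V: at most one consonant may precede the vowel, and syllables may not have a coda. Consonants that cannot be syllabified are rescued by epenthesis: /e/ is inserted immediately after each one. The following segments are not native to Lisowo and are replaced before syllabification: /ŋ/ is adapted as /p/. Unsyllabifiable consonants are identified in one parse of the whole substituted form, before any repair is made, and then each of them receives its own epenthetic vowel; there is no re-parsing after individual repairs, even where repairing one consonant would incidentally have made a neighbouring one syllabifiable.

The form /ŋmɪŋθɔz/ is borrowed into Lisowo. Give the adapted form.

pemɪpeθɔze

Substitution: /ŋ/ → /p/, giving /pmɪpθɔz/.
The consonants /p/, /p/, /z/ cannot be parsed into a legal (C)V syllable (no codas are permitted; onsets are limited to one consonant).
Inserting the epenthetic vowel yields /p/ → /pe/, /p/ → /pe/, /z/ → /ze/.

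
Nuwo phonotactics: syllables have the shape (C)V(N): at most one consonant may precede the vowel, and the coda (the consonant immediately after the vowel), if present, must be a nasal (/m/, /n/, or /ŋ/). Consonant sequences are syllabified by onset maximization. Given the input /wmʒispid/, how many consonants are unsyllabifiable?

4

Under (C)V(N), the unsyllabifiable consonants are /w/, /m/, /s/, /d/ (only a nasal (/m/, /n/, or /ŋ/) is licensed in coda position; onsets are limited to one consonant).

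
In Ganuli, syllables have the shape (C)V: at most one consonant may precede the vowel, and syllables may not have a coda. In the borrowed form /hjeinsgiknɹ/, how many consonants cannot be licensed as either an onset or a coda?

The consonants /h/, /n/, /s/, /k/, /n/, /ɹ/ cannot be parsed into a legal (C)V syllable (no codas are permitted; onsets are limited to one consonant).

6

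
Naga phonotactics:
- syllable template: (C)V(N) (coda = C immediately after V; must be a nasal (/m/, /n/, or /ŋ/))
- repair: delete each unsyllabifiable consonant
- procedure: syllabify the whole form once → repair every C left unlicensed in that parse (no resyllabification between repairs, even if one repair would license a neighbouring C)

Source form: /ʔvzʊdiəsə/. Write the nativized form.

Syllabifying with onset maximization leaves /ʔ/, /v/ stranded (only a nasal (/m/, /n/, or /ŋ/) is licensed in coda position; onsets are limited to one consonant).
Deletion applies to /ʔ/, /v/.

zʊdiəsə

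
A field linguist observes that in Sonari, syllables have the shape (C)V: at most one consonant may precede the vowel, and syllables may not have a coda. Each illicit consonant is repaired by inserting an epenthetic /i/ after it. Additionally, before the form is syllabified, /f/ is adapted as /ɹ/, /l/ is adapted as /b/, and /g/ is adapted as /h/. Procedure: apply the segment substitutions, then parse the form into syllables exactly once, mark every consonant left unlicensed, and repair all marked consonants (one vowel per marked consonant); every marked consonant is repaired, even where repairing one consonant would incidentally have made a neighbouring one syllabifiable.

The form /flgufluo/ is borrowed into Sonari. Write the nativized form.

Substitution: /f/ → /ɹ/, /l/ → /b/, /g/ → /h/, giving /ɹbhuɹbuo/.
The consonants /ɹ/, /b/, /ɹ/ cannot be parsed into a legal (C)V syllable (no codas are permitted; onsets are limited to one consonant).
Each unlicensed consonant becomes the onset of a new syllable: /ɹ/ → /ɹi/, /b/ → /bi/, /ɹ/ → /ɹi/.

ɹibihuɹibuo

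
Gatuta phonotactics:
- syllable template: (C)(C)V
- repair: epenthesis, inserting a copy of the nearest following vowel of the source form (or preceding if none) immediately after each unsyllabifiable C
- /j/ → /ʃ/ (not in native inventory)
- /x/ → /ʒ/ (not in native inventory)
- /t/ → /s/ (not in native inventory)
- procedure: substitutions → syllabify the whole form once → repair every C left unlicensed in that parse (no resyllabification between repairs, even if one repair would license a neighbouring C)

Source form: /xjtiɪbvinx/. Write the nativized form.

ʒiʃsiɪbviniʒi

Substitution: /x/ → /ʒ/, /j/ → /ʃ/, /t/ → /s/, giving /ʒʃsiɪbvinʒ/.
The consonants /ʒ/, /n/, /ʒ/ cannot be parsed into a legal (C)(C)V syllable (no codas are permitted; onsets may contain at most 2 consonants).
Inserting the epenthetic vowel yields /ʒ/ → /ʒi/, /n/ → /ni/, /ʒ/ → /ʒi/.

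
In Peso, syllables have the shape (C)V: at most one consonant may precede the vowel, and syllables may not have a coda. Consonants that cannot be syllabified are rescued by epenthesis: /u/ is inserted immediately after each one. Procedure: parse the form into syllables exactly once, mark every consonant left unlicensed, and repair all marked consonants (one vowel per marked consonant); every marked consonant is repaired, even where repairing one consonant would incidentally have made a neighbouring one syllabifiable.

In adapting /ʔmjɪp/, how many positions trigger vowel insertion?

The unsyllabifiable consonants are /ʔ/, /m/, /p/; each receives one epenthetic vowel.

3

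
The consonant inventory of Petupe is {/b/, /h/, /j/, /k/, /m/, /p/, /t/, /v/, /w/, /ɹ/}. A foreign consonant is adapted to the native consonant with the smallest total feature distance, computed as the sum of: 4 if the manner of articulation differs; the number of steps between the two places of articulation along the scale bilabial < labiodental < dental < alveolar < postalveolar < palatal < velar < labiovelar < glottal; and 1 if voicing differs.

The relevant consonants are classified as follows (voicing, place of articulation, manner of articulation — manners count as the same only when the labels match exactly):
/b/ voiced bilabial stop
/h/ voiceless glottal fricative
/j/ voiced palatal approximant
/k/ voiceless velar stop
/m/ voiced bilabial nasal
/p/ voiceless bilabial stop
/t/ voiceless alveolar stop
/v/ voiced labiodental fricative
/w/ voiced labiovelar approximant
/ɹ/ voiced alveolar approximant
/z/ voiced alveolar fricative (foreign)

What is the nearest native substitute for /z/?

v

/v/ is closest: same manner (fricative), place distance 2 (alveolar→labiodental), same voicing; total 2. Next closest is /ɹ/ at distance 4.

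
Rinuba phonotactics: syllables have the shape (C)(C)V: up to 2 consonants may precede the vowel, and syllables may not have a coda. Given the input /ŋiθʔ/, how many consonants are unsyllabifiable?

2

Under (C)(C)V, the unsyllabifiable consonants are /θ/, /ʔ/ (no codas are permitted; onsets may contain at most 2 consonants).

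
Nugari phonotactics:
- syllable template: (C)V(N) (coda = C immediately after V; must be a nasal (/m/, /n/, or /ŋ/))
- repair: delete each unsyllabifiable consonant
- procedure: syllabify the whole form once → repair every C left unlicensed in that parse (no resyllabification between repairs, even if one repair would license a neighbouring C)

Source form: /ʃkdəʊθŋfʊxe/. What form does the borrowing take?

dəʊfʊxe

Syllabifying with onset maximization leaves /ʃ/, /k/, /θ/, /ŋ/ stranded (only a nasal (/m/, /n/, or /ŋ/) is licensed in coda position; onsets are limited to one consonant).
Deletion applies to /ʃ/, /k/, /θ/, /ŋ/.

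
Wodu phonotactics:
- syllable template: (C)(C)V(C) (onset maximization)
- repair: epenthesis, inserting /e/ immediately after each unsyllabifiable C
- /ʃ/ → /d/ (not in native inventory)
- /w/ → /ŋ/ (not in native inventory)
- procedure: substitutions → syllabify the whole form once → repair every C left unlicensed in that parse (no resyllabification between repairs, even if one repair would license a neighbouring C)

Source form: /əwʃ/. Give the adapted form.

Substitution: /w/ → /ŋ/, /ʃ/ → /d/, giving /əŋd/.
Under (C)(C)V(C), the unsyllabifiable consonants are /d/ (at most one coda consonant is licensed; onsets may contain at most 2 consonants).
Each unlicensed consonant becomes the onset of a new syllable: /d/ → /de/.

əŋde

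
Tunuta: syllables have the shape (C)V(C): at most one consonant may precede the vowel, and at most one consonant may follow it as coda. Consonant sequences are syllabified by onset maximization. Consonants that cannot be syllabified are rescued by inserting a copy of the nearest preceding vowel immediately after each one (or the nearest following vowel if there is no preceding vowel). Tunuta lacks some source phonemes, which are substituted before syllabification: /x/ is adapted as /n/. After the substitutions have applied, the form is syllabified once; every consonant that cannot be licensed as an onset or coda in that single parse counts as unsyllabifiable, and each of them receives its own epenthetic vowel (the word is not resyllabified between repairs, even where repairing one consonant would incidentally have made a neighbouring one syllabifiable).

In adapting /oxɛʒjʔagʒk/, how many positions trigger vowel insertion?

3

After substitution the input is /onɛʒjʔagʒk/.
The unsyllabifiable consonants are /j/, /ʒ/, /k/; each receives one epenthetic vowel.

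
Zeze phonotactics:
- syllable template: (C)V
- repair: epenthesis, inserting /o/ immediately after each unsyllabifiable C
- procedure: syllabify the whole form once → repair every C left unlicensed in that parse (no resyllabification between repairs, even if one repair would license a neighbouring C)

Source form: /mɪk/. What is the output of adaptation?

mɪko

Under (C)V, the unsyllabifiable consonants are /k/ (no codas are permitted; onsets are limited to one consonant).
Inserting the epenthetic vowel yields /k/ → /ko/.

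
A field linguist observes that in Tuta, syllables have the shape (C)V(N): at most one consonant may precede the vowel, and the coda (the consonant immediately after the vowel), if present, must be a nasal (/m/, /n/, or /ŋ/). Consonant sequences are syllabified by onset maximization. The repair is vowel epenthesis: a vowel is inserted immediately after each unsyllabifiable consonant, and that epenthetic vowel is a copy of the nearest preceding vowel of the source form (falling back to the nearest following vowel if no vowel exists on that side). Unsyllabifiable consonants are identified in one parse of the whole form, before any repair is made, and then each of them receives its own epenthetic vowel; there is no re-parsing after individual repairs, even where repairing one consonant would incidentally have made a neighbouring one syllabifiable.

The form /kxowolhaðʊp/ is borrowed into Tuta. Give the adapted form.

koxowolohaðʊpʊ

Under (C)V(N), the unsyllabifiable consonants are /k/, /l/, /p/ (only a nasal (/m/, /n/, or /ŋ/) is licensed in coda position; onsets are limited to one consonant).
Inserting the epenthetic vowel yields /k/ → /ko/, /l/ → /lo/, /p/ → /pʊ/.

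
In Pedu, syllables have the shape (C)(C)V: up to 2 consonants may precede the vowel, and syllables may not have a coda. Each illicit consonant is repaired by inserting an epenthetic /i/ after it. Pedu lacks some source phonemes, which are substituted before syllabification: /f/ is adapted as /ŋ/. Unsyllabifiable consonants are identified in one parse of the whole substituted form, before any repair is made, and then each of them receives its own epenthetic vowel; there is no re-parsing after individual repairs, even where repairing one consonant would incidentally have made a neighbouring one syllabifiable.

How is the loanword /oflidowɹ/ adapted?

oŋlidowiɹi

Substitution: /f/ → /ŋ/, giving /oŋlidowɹ/.
Under (C)(C)V, the unsyllabifiable consonants are /w/, /ɹ/ (no codas are permitted; onsets may contain at most 2 consonants).
Epenthesis after each stranded consonant: /w/ → /wi/, /ɹ/ → /ɹi/.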